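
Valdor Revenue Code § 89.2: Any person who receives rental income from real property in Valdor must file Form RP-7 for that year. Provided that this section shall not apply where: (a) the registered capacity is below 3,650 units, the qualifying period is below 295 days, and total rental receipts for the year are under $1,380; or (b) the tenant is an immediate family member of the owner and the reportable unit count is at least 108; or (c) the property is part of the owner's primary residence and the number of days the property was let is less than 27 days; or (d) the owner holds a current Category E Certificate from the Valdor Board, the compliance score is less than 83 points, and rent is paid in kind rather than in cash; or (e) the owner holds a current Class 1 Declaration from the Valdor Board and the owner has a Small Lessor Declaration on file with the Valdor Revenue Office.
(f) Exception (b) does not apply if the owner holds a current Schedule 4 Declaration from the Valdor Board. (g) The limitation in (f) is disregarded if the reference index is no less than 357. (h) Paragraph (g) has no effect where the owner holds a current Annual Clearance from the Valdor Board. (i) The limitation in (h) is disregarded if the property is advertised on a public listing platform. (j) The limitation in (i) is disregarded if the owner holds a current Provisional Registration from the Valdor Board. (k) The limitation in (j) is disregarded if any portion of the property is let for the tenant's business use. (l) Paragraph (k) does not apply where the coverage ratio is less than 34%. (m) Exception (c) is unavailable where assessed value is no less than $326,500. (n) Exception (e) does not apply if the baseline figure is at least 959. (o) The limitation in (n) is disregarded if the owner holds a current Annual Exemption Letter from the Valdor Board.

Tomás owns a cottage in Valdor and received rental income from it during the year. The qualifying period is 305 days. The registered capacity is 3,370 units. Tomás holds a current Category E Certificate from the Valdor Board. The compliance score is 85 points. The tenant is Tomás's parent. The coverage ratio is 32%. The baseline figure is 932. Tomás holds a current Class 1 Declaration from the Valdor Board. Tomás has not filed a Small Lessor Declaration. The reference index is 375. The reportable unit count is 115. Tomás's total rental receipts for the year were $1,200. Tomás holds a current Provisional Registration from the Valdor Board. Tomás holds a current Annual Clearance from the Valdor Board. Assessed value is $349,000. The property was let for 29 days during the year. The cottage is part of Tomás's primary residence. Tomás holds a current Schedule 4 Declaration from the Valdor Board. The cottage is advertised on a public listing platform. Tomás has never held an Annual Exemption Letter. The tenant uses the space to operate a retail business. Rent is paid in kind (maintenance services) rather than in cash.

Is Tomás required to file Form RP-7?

Yes — Tomás must file Form RP-7.

Exception (a) fails — the qualifying period is 305 days, not below 295 days.
All of (b)'s requirements are met (the tenant is an immediate family member; the reportable unit count is 115, meeting the 108 threshold). However, paragraphs (f)–(l) must be considered: (f) is engaged — a current Schedule 4 Declaration is held. (g) would limit (f) — the reference index is 375, meeting the 357 threshold — but (h) sets (g) aside: (h) operates against (g): a current Annual Clearance is held. (i) would limit (h) — the property is publicly advertised — but (j) sets (i) aside: (j) applies — a current Provisional Registration is held. (k) is triggered (the space is let for business use), but is set aside by (l): (l) operates against (k): the coverage ratio is 32%, less than the 34% limit. (b) is therefore removed.
Exception (c) does not apply: the number of days the property was let is 29 days, not less than 27 days.
Exception (d) does not apply: the compliance score is 85 points, not less than 83 points.
Exception (e) fails — no Small Lessor Declaration is on file.
No exception displaces § 89.2.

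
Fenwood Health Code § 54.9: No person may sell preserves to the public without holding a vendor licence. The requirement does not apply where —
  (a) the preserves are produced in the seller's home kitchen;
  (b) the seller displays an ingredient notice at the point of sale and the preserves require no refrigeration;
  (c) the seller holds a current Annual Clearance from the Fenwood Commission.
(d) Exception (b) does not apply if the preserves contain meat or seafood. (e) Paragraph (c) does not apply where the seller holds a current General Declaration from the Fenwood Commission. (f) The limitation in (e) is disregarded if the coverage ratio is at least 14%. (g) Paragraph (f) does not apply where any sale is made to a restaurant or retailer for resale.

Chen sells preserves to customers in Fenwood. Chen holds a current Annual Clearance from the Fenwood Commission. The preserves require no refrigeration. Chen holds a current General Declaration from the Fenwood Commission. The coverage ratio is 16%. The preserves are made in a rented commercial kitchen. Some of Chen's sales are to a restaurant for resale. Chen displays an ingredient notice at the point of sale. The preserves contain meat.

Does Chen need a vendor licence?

Yes — Chen must hold a vendor licence.

Exception (a) requires that the preserves are produced in the seller's home kitchen; but the preserves are made in a commercial kitchen, not a home kitchen, so (a) is unavailable.
Exception (b) is satisfied on its face — an ingredient notice is displayed; the preserves are shelf-stable. But: (d) operates — the preserves contain meat. So (b) is unavailable.
Exception (c): a current Annual Clearance is held — every condition holds. Turning to paragraphs (e)–(g): (e) applies — a current General Declaration is held. (f) is triggered (the coverage ratio is 16%, meeting the 14% threshold), but is set aside by (g): (g) operates against (f): some sales are to a restaurant for resale. Exception (c) does not apply.
No exception is made out. Chen falls within the general rule.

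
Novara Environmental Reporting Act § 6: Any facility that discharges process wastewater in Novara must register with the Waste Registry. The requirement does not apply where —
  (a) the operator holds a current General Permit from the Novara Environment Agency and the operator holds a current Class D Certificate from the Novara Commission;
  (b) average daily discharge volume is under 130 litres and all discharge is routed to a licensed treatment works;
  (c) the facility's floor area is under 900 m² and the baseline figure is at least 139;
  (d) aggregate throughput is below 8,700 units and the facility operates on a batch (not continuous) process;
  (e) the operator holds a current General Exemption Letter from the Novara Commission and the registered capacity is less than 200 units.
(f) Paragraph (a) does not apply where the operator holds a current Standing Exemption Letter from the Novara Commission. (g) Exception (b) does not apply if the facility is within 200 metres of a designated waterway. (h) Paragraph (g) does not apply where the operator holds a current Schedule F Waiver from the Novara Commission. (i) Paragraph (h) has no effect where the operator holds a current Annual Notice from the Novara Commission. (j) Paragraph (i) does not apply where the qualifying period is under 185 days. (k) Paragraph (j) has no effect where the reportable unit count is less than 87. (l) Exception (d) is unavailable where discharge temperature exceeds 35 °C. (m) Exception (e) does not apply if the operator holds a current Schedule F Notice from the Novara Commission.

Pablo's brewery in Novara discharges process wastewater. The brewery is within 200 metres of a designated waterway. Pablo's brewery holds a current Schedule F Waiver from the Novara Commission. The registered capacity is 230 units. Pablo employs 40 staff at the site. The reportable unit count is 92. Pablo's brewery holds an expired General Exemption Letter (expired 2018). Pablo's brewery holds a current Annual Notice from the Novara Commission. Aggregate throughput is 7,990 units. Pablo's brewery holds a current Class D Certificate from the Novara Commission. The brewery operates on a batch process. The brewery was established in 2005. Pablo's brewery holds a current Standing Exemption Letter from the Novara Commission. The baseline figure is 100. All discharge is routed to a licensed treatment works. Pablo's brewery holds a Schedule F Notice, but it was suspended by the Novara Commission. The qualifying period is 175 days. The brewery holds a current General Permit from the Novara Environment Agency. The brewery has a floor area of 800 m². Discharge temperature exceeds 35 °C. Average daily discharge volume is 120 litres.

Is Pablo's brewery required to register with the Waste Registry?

No — exception (b) applies; Pablo's brewery is not required to register with the Waste Registry.

All of (a)'s requirements are met (a current General Permit is held; a current Class D Certificate is held). However, paragraph (f) must be considered: (f) operates — a current Standing Exemption Letter is held. So (a) is unavailable.
Exception (b): average daily discharge volume is 120 litres, under the 130 litres limit; discharge is routed to a licensed treatment works — every condition holds. Considering the limiting provisions: (g) would limit (b) — the brewery is within 200 m of a designated waterway — but (h) sets (g) aside: (h) operates against (g): a current Schedule F Waiver is held. (i) is engaged (a current Annual Notice is held), but is itself disapplied by (j): (j) operates — the qualifying period is 175 days, under the 185 days limit. (k) does not operate here (the reportable unit count is 92, not less than 87), so (j) stands. So (b) applies.
Exception (c) requires that the baseline figure is at least 139; but the baseline figure is 100, short of 139, so (c) is unavailable.
Exception (d) is satisfied on its face — aggregate throughput is 7,990 units, below the 8,700 units limit; the facility operates on a batch process. However, paragraph (l) must be considered: (l) operates against (d): discharge temperature exceeds 35 °C. Exception (d) does not apply.
Exception (e) requires that the operator holds a current General Exemption Letter from the Novara Commission; but no current General Exemption Letter is held, so (e) is unavailable.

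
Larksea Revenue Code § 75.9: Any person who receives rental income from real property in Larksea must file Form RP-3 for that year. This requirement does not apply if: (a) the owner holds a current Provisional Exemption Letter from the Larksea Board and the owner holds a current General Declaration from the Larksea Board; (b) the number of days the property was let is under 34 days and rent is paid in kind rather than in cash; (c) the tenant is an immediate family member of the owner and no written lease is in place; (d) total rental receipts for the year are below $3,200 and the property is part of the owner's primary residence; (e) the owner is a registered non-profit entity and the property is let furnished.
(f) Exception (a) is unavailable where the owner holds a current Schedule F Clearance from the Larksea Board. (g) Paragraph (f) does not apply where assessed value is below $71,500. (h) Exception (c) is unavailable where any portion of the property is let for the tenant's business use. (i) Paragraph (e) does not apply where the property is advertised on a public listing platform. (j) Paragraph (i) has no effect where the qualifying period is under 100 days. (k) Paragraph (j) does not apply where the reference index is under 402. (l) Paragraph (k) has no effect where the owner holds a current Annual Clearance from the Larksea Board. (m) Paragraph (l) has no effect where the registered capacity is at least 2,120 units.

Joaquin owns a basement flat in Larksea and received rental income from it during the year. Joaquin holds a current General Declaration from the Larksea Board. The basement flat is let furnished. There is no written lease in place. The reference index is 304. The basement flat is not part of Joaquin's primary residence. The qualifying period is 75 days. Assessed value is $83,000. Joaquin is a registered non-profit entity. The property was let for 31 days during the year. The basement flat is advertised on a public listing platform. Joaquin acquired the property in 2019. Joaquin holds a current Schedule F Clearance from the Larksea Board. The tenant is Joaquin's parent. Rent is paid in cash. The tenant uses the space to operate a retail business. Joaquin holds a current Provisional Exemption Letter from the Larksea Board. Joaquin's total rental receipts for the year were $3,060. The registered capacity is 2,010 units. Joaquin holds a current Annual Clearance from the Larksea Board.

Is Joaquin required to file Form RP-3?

All of (a)'s requirements are met (a current Provisional Exemption Letter is held; a current General Declaration is held). However, paragraphs (f)–(g) must be considered: (f) is triggered — a current Schedule F Clearance is held. (g) is inapplicable (assessed value is $83,000, not below $71,500), so (f) stands. So (a) is unavailable.
Exception (b) requires that rent is paid in kind rather than in cash; but rent is paid in cash, so (b) is unavailable.
Exception (c): the tenant is an immediate family member; there is no written lease — every condition holds. Turning to paragraph (h): (h) operates against (c): the space is let for business use. So (c) is unavailable.
Exception (d) requires that the property is part of the owner's primary residence; but the basement flat is not part of the primary residence, so (d) is unavailable.
Exception (e): Joaquin is a registered non-profit; the property is let furnished — every condition holds. As to paragraphs (i)–(m): (i) would limit (e) — the property is publicly advertised — but (j) sets (i) aside: (j) operates against (i): the qualifying period is 75 days, under the 100 days limit. (k) would limit (j) — the reference index is 304, under the 402 limit — but (l) sets (k) aside: (l) applies — a current Annual Clearance is held. (m) is not triggered (the registered capacity is 2,010 units, short of 2,120 units), so (l) stands. Exception (e) stands.

No — exception (e) applies; Joaquin is not required to file Form RP-3.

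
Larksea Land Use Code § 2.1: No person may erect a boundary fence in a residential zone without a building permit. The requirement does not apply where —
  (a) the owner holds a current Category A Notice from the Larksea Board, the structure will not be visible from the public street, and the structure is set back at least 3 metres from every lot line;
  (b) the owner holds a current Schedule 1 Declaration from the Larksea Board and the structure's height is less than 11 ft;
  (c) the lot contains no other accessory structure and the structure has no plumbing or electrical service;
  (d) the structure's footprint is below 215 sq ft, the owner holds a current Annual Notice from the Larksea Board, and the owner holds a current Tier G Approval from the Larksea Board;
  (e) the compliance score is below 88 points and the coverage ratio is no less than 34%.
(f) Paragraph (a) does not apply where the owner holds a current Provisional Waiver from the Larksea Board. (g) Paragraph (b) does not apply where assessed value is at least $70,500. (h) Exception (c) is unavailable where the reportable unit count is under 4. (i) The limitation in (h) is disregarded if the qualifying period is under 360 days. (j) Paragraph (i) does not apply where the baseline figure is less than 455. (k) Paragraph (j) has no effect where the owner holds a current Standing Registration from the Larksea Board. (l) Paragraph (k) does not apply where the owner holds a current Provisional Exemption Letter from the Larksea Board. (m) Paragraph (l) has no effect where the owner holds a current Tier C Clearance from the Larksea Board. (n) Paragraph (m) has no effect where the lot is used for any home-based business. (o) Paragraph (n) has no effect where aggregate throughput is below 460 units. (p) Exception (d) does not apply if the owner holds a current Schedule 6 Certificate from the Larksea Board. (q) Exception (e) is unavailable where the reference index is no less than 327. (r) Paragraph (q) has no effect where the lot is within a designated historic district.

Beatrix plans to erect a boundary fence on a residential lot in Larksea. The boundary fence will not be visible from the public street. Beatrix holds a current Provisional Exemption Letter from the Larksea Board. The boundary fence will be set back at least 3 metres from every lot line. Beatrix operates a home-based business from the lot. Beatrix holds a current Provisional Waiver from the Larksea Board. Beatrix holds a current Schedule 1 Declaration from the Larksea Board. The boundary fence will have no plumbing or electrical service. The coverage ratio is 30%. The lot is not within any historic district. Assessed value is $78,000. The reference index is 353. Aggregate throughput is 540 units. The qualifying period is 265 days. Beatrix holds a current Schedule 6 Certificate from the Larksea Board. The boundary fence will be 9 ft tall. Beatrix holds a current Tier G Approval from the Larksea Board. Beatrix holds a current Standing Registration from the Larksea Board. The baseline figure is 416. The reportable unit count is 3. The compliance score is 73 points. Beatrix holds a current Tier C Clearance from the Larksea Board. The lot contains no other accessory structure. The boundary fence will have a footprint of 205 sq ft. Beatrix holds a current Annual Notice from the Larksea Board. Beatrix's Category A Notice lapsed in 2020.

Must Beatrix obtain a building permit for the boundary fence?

Exception (a) does not apply: there is no Category A Notice in force.
Exception (b) is satisfied on its face — a current Schedule 1 Declaration is held; the structure's height is 9 ft, less than the 11 ft limit. However, paragraph (g) must be considered: (g) operates against (b): assessed value is $78,000, meeting the $70,500 threshold. So (b) is unavailable.
Exception (c): the lot has no other accessory structure; there is no plumbing or electrical service — every condition holds. But applying paragraphs (h)–(o): (h) is triggered — the reportable unit count is 3, under the 4 limit. (i) applies (the qualifying period is 265 days, under the 360 days limit), but is overridden by (j): (j) operates against (i): the baseline figure is 416, less than the 455 limit. (k) would limit (j) — a current Standing Registration is held — but (l) sets (k) aside: (l) operates against (k): a current Provisional Exemption Letter is held. (m) applies (a current Tier C Clearance is held), but yields to (n): (n) applies — a home-based business operates on the lot. (o), which would lift (n), is inapplicable — aggregate throughput is 540 units, not below 460 units. (c) is therefore removed.
Exception (d)'s conditions are all satisfied: the structure's footprint is 205 sq ft, below the 215 sq ft limit; a current Annual Notice is held; a current Tier G Approval is held. However, paragraph (p) must be considered: (p) operates against (d): a current Schedule 6 Certificate is held. Exception (d) does not apply.
Exception (e) does not apply: the coverage ratio is 30%, short of 34%.
No exception displaces § 2.1.

Yes — Beatrix must obtain a building permit.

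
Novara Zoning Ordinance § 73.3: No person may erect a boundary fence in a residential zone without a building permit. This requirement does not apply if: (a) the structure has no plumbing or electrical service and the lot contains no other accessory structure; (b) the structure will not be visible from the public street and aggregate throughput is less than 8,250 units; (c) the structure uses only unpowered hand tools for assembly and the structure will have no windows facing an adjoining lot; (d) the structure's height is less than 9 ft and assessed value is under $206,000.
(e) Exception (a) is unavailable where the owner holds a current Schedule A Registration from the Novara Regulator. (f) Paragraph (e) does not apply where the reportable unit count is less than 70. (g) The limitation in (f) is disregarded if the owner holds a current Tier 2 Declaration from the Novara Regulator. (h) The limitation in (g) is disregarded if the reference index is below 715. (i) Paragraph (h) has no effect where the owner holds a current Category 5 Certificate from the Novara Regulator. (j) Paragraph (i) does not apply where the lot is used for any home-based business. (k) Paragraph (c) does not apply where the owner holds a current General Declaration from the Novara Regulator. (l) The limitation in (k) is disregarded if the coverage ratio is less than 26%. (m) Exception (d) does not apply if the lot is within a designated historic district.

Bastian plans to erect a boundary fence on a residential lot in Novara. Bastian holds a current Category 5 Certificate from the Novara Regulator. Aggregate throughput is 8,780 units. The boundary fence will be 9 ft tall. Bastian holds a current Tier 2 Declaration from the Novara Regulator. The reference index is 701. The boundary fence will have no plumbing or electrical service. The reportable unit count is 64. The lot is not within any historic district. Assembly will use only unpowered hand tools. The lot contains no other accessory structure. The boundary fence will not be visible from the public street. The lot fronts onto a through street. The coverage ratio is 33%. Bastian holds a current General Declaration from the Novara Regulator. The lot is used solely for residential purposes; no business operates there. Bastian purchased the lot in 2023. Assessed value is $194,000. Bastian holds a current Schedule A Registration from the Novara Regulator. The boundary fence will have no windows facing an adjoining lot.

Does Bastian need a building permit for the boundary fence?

Exception (a): there is no plumbing or electrical service; the lot has no other accessory structure — every condition holds. But applying paragraphs (e)–(j): (e) operates against (a): a current Schedule A Registration is held. (f) applies (the reportable unit count is 64, less than the 70 limit), but is displaced by (g): (g) applies — a current Tier 2 Declaration is held. (h) would limit (g) — the reference index is 701, below the 715 limit — but (i) sets (h) aside: (i) is engaged — a current Category 5 Certificate is held. (j), which would lift (i), does not operate here — the lot is solely residential. Exception (a) does not apply.
Exception (b) requires that aggregate throughput is less than 8,250 units; but aggregate throughput is 8,780 units, not less than 8,250 units, so (b) is unavailable.
All of (c)'s requirements are met (assembly uses only hand tools; no windows face an adjoining lot). But: (k) operates against (c): a current General Declaration is held. (l) is inapplicable (the coverage ratio is 33%, not less than 26%), so (k) stands. So (c) is unavailable.
Exception (d) does not apply: the structure's height is 9 ft, not less than 9 ft.
Every exception is unavailable, so the rule governs.

Yes — Bastian must obtain a building permit.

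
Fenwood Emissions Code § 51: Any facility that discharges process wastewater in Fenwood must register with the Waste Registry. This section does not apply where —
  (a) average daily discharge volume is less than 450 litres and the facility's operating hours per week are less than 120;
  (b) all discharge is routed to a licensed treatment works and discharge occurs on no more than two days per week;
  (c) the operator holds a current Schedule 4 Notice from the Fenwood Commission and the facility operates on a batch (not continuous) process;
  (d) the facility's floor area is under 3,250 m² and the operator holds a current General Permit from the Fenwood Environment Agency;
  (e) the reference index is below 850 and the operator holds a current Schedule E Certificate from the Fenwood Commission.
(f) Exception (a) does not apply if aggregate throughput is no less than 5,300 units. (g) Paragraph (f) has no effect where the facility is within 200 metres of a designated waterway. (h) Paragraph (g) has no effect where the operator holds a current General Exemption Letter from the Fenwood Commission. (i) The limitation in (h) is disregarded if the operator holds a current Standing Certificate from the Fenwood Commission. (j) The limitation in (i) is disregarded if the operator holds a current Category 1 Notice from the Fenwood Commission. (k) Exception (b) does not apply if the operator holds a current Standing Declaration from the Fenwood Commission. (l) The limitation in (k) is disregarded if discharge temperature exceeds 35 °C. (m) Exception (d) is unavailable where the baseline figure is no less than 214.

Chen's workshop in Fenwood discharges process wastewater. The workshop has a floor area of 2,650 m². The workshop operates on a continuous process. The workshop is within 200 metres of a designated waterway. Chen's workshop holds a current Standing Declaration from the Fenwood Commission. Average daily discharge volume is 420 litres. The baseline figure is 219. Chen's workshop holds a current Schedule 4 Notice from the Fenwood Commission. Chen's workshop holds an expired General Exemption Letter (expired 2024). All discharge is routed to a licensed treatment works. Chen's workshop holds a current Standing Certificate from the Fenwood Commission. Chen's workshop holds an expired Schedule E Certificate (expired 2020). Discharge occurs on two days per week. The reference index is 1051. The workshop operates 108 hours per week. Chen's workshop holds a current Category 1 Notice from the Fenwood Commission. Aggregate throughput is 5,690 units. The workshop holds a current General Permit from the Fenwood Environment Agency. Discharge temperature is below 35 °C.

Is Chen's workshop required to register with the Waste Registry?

No — exception (a) applies; Chen's workshop is not required to register with the Waste Registry.

All of (a)'s requirements are met (average daily discharge volume is 420 litres, less than the 450 litres limit; the facility's operating hours per week are 108, less than the 120 limit). As to paragraphs (f)–(j): (f) is triggered (aggregate throughput is 5,690 units, meeting the 5,300 units threshold), but is displaced by (g): (g) operates against (f): the workshop is within 200 m of a designated waterway. (h), which would lift (g), is not engaged — there is no General Exemption Letter in force. (a) remains available.
Exception (b)'s conditions are all satisfied: discharge is routed to a licensed treatment works; discharge occurs on no more than two days per week. However, paragraphs (k)–(l) must be considered: (k) operates against (b): a current Standing Declaration is held. (l), which would lift (k), is not engaged — discharge temperature is below 35 °C. (b) is therefore removed.
Exception (c) does not apply: the facility operates on a continuous process.
Exception (d)'s conditions are all satisfied: the facility's floor area is 2,650 m², under the 3,250 m² limit; a current General Permit is held. Turning to paragraph (m): (m) operates against (d): the baseline figure is 219, meeting the 214 threshold. So (d) is unavailable.
Exception (e) does not apply: the reference index is 1,051, not below 850.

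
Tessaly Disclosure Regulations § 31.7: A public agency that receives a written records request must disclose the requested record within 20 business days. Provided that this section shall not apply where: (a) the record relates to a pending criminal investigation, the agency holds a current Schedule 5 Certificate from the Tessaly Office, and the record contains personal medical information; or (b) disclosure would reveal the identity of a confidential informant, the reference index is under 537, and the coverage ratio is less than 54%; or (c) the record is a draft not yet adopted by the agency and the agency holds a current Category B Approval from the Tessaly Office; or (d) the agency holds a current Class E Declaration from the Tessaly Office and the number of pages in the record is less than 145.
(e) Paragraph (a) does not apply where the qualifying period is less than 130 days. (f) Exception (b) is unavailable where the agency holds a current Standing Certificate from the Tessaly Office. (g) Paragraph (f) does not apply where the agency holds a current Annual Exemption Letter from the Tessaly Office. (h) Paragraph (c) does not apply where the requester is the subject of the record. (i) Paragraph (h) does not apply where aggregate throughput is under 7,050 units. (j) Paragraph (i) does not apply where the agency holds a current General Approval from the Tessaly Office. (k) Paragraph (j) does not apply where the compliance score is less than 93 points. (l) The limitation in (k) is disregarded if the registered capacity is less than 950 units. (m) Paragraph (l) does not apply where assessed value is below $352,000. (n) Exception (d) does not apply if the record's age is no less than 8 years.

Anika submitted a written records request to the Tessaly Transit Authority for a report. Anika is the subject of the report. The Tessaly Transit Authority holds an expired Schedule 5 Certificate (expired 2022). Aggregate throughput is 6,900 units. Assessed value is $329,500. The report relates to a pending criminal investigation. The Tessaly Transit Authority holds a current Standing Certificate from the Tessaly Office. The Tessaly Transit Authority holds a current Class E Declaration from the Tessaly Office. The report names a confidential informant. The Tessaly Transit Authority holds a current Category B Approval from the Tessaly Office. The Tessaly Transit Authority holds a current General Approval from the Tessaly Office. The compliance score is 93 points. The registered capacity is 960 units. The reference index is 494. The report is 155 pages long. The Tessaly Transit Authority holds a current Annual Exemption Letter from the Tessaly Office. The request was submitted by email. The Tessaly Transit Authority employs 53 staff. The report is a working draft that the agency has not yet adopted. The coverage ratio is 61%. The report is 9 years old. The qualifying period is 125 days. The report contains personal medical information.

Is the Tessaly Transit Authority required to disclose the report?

Exception (a) does not apply: no current Schedule 5 Certificate is held.
Exception (b) requires that the coverage ratio is less than 54%; but the coverage ratio is 61%, not less than 54%, so (b) is unavailable.
Exception (c) is satisfied on its face — the report is an unadopted draft; a current Category B Approval is held. But applying paragraphs (h)–(m): (h) operates against (c): Anika is the subject of the report. (i) applies (aggregate throughput is 6,900 units, under the 7,050 units limit), but is set aside by (j): (j) applies — a current General Approval is held. (k) is inapplicable (the compliance score is 93 points, not less than 93 points), so (j) stands. Exception (c) does not apply.
Exception (d) requires that the number of pages in the record is less than 145; but the number of pages in the record is 155, not less than 145, so (d) is unavailable.
No exception applies. The general rule governs.

Yes — the Tessaly Transit Authority must disclose the report.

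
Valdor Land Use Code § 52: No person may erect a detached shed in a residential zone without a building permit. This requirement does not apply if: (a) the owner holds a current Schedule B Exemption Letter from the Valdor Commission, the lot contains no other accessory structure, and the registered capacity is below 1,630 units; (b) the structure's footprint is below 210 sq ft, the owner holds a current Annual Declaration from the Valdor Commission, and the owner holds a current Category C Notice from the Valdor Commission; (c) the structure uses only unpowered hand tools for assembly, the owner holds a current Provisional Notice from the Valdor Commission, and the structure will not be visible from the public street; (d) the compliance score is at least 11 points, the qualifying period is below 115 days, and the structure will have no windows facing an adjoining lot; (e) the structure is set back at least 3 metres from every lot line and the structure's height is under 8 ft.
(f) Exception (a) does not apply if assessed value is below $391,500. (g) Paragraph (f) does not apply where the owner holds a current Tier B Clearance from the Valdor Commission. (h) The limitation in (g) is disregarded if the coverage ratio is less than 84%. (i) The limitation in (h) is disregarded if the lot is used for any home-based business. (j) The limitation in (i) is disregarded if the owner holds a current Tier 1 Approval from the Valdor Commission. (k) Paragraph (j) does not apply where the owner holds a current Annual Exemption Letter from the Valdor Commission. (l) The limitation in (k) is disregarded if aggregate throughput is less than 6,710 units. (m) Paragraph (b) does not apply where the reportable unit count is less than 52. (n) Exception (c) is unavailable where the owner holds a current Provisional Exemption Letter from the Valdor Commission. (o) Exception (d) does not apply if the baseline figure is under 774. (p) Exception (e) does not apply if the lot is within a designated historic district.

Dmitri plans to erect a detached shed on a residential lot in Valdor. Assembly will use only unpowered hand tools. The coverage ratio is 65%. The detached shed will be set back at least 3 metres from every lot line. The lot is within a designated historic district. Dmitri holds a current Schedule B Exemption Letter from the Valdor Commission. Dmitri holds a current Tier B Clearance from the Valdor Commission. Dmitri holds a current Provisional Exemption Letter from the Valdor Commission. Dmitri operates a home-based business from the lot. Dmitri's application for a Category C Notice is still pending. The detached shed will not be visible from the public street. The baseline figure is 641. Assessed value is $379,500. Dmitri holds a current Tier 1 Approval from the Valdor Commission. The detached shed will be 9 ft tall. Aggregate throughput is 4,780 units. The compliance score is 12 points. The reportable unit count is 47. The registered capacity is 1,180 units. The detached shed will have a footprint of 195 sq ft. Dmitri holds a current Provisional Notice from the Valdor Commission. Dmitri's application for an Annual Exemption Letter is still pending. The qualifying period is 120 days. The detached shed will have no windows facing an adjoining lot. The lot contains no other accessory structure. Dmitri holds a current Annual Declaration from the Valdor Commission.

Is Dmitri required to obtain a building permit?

Exception (a) is satisfied on its face — a current Schedule B Exemption Letter is held; the lot has no other accessory structure; the registered capacity is 1,180 units, below the 1,630 units limit. But: (f) is triggered — assessed value is $379,500, below the $391,500 limit. (g) is triggered (a current Tier B Clearance is held), but is set aside by (h): (h) operates against (g): the coverage ratio is 65%, less than the 84% limit. (i) would limit (h) — a home-based business operates on the lot — but (j) sets (i) aside: (j) is triggered — a current Tier 1 Approval is held. (k) is not engaged (no current Annual Exemption Letter is held), so (j) stands. Exception (a) does not apply.
Exception (b) fails — the Category C Notice is not current.
Exception (c)'s conditions are all satisfied: assembly uses only hand tools; a current Provisional Notice is held; the structure will not be visible from the street. Turning to paragraph (n): (n) operates against (c): a current Provisional Exemption Letter is held. So (c) is unavailable.
Exception (d) fails — the qualifying period is 120 days, not below 115 days.
Exception (e) requires that the structure's height is under 8 ft; but the structure's height is 9 ft, not under 8 ft, so (e) is unavailable.
No exception is made out. Dmitri falls within the general rule.

Yes — Dmitri must obtain a building permit.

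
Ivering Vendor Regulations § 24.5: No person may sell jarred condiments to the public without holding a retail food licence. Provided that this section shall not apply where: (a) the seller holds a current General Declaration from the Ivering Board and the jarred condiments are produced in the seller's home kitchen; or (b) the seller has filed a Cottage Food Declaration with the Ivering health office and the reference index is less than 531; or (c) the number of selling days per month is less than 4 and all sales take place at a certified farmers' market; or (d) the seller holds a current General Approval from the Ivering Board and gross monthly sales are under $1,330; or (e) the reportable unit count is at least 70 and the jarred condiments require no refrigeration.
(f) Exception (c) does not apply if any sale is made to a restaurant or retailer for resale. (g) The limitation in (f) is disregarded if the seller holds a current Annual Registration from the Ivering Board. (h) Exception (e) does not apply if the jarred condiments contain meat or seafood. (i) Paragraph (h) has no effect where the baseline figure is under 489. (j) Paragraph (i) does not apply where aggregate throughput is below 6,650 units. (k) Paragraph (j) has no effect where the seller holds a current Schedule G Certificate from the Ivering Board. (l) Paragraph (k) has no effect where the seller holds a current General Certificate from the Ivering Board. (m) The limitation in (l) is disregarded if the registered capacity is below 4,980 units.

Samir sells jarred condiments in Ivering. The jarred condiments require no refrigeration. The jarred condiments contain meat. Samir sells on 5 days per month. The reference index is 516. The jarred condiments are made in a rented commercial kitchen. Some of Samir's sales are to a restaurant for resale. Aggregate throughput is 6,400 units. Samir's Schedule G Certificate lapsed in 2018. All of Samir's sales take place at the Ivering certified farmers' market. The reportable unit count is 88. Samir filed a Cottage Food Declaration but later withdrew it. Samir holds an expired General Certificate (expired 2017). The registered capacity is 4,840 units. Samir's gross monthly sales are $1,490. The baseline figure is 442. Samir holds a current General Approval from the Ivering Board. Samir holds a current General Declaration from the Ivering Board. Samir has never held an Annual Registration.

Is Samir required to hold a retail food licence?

Yes — Samir must hold a retail food licence.

Exception (a) does not apply: the jarred condiments are made in a commercial kitchen, not a home kitchen.
Exception (b) does not apply: the Cottage Food Declaration was withdrawn.
Exception (c) does not apply: the number of selling days per month is 5, not less than 4.
Exception (d) requires that gross monthly sales are under $1,330; but gross monthly sales are $1,490, not under $1,330, so (d) is unavailable.
Exception (e) is satisfied on its face — the reportable unit count is 88, meeting the 70 threshold; the jarred condiments are shelf-stable. But applying paragraphs (h)–(m): (h) operates against (e): the jarred condiments contain meat. (i) would limit (h) — the baseline figure is 442, under the 489 limit — but (j) sets (i) aside: (j) is triggered — aggregate throughput is 6,400 units, below the 6,650 units limit. (k) is not triggered (the Schedule G Certificate is not current), so (j) stands. Exception (e) does not apply.
Every exception is unavailable, so the rule governs.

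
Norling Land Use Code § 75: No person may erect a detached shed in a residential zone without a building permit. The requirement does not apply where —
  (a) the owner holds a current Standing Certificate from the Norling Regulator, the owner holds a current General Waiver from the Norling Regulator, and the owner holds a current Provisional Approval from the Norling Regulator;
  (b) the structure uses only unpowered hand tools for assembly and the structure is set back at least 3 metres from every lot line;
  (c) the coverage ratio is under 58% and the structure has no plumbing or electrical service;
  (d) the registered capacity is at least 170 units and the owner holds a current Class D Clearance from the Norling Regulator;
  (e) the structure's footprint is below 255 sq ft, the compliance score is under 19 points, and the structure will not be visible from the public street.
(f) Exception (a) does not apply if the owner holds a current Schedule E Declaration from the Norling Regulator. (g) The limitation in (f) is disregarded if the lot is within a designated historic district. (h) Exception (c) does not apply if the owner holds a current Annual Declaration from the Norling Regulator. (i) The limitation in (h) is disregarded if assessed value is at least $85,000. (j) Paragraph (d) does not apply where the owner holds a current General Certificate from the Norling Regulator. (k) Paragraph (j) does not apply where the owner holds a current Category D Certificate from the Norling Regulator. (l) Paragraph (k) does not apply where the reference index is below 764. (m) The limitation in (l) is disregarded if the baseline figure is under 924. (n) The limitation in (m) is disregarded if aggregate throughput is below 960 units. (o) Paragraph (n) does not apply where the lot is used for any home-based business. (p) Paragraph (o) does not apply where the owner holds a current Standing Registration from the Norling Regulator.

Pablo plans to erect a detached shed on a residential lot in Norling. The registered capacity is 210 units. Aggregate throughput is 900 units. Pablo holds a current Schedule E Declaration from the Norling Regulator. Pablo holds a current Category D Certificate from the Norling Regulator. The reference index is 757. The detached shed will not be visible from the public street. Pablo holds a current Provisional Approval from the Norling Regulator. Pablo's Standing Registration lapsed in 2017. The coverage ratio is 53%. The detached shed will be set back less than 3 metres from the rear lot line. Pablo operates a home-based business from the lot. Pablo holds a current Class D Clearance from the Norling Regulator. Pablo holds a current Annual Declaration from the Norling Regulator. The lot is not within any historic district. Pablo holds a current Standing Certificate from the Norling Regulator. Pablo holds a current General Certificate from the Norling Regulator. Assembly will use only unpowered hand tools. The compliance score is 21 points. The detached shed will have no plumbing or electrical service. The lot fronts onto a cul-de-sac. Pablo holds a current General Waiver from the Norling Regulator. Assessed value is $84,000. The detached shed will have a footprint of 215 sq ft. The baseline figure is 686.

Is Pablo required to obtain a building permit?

All of (a)'s requirements are met (a current Standing Certificate is held; a current General Waiver is held; a current Provisional Approval is held). However, paragraphs (f)–(g) must be considered: (f) is triggered — a current Schedule E Declaration is held. (g), which would lift (f), is inapplicable — the lot is not in a historic district. (a) is therefore removed.
Exception (b) fails — the rear setback is under 3 m.
Exception (c): the coverage ratio is 53%, under the 58% limit; there is no plumbing or electrical service — every condition holds. But: (h) operates — a current Annual Declaration is held. (i), which would lift (h), does not operate here — assessed value is $84,000, short of $85,000. So (c) is unavailable.
Exception (d) is satisfied on its face — the registered capacity is 210 units, meeting the 170 units threshold; a current Class D Clearance is held. As to paragraphs (j)–(p): (j) would limit (d) — a current General Certificate is held — but (k) sets (j) aside: (k) applies — a current Category D Certificate is held. (l) would limit (k) — the reference index is 757, below the 764 limit — but (m) sets (l) aside: (m) operates against (l): the baseline figure is 686, under the 924 limit. (n) would limit (m) — aggregate throughput is 900 units, below the 960 units limit — but (o) sets (n) aside: (o) is engaged — a home-based business operates on the lot. (p) is not triggered (no current Standing Registration is held), so (o) stands. (d) remains available.
Exception (e) fails — the compliance score is 21 points, not under 19 points.

No — exception (d) applies; Pablo does not need a building permit.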